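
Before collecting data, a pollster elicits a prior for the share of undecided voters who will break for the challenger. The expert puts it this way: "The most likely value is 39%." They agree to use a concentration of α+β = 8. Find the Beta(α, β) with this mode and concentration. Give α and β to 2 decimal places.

α = 3.34, β = 4.66

For α,β > 1 the Beta mode is (α−1)/(α+β−2). With α+β = 8, the mode is (α−1)/6.
Set (α−1)/6 = 0.39 → α = 1 + 0.39·6 = 3.34.
β = 8 − α = 4.66.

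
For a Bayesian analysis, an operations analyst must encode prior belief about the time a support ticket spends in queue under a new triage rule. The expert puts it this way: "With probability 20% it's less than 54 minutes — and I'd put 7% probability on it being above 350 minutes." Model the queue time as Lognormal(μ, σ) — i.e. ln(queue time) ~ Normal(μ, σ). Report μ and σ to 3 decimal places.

μ ≈ 4.668, σ ≈ 0.806

If T ~ Lognormal(μ,σ) then ln T ~ Normal(μ,σ), so the p-quantile of ln T is μ + z_p·σ.
ln(54) = 3.989 and ln(350) = 5.858; z_{0.2} = -0.8416, z_{0.93} = 1.476.
σ = (5.858 − 3.989)/(1.476 − (-0.8416)) = 0.806.
μ = 3.989 − (-0.8416)·0.806 = 4.668.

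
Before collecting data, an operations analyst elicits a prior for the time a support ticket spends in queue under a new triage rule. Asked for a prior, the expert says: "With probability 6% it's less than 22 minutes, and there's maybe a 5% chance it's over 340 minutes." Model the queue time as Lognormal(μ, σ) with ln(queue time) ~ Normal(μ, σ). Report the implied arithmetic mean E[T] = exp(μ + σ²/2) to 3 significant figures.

If T ~ Lognormal(μ,σ) then ln T ~ Normal(μ,σ), so the p-quantile of ln T is μ + z_p·σ.
ln(22) = 3.091 and ln(340) = 5.829; z_{0.06} = -1.555, z_{0.95} = 1.645.
σ = (5.829 − 3.091)/(1.645 − (-1.555)) = 0.856.
μ = 3.091 − (-1.555)·0.856 = 4.421.
E[T] = exp(μ + σ²/2) = exp(4.421 + 0.3661) = 120 minutes.

E[T] ≈ 120 minutes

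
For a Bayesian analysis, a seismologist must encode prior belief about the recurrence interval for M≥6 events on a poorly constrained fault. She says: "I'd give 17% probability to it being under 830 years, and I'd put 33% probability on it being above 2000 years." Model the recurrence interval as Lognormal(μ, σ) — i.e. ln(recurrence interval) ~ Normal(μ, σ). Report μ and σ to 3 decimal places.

If T ~ Lognormal(μ,σ) then ln T ~ Normal(μ,σ), so the p-quantile of ln T is μ + z_p·σ.
ln(830) = 6.721 and ln(2000) = 7.601; z_{0.17} = -0.9542, z_{0.67} = 0.4399.
σ = (7.601 − 6.721)/(0.4399 − (-0.9542)) = 0.631.
μ = 6.721 − (-0.9542)·0.631 = 7.323.

μ ≈ 7.323, σ ≈ 0.631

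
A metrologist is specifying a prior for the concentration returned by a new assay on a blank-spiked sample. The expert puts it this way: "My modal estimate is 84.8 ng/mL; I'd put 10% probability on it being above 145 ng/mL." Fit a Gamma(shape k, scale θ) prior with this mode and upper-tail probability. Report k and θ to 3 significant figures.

k ≈ 7.58, θ ≈ 12.9

Gamma(k,θ) with k>1 has mode (k−1)θ, so θ = 84.8/(k−1).
Need P(X < 145) = 0.9 with θ tied to k this way. Start at k = 2, θ = 84.8: P(X<145) ≈ 0.510.
Too low — raise k to concentrate. Iterating converges to k ≈ 7.58.
Then θ = 84.8/(7.58−1) ≈ 12.9.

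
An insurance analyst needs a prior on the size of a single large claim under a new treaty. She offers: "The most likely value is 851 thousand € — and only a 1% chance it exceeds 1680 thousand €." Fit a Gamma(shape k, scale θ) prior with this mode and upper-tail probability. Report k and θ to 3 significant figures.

k ≈ 11.6, θ ≈ 80

Gamma(k,θ) with k>1 has mode (k−1)θ, so θ = 851/(k−1).
Need P(X < 1680) = 0.99 with θ tied to k this way. Start at k = 2, θ = 851: P(X<1680) ≈ 0.587.
Too low — raise k to concentrate. Iterating converges to k ≈ 11.6.
Then θ = 851/(11.6−1) ≈ 80.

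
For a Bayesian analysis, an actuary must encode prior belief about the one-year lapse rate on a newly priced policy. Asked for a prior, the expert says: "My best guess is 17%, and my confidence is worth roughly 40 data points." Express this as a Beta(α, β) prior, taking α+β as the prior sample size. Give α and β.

Under the effective-sample-size interpretation, Beta(α, β) has prior mean α/(α+β) and prior sample size α+β.
So α+β = 40 and α/(α+β) = 0.17, giving α = 0.17·40 = 6.8 and β = 40 − 6.8 = 33.2.

α = 6.8, β = 33.2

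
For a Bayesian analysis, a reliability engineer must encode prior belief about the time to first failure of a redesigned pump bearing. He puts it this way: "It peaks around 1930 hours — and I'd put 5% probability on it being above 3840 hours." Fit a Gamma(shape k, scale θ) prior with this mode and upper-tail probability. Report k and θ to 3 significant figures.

k ≈ 6.86, θ ≈ 329

Gamma(k,θ) with k>1 has mode (k−1)θ, so θ = 1930/(k−1).
Need P(X < 3840) = 0.95 with θ tied to k this way. Start at k = 2, θ = 1930: P(X<3840) ≈ 0.591.
Too low — raise k to concentrate. Iterating converges to k ≈ 6.86.
Then θ = 1930/(6.86−1) ≈ 329.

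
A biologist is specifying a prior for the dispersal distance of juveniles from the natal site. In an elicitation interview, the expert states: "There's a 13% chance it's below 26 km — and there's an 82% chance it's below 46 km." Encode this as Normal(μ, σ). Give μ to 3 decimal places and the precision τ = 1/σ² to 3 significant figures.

μ = 37.034, τ = 0.0104

The p-quantile of Normal(μ,σ) is μ + z_p·σ, with z_{0.13} = -1.126 and z_{0.82} = 0.9154.
Eliminate σ: μ = (z₂·x₁ − z₁·x₂)/(z₂ − z₁) = (0.9154·26 − (-1.126)·46)/2.042 = 37.034.
Then σ = (x₂ − x₁)/(z₂ − z₁) = (46 − 26)/2.042 = 9.795.
Precision τ = 1/σ² = 1/9.795² = 0.0104.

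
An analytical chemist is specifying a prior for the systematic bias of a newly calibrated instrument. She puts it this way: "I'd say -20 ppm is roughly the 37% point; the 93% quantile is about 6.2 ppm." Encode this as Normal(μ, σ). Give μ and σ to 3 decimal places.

The p-quantile of Normal(μ,σ) is μ + z_p·σ, with z_{0.37} = -0.3319 and z_{0.93} = 1.476.
Eliminate σ: μ = (z₂·x₁ − z₁·x₂)/(z₂ − z₁) = (1.476·-20 − (-0.3319)·6.2)/1.808 = -15.190.
Then σ = (x₂ − x₁)/(z₂ − z₁) = (6.2 − -20)/1.808 = 14.494.

μ = -15.190, σ = 14.494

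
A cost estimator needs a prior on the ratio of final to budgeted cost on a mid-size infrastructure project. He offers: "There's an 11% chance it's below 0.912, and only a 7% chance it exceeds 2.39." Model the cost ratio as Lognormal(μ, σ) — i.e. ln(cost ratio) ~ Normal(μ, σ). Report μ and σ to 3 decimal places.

If T ~ Lognormal(μ,σ) then ln T ~ Normal(μ,σ), so the p-quantile of ln T is μ + z_p·σ.
ln(0.912) = -0.09212 and ln(2.39) = 0.8713; z_{0.11} = -1.227, z_{0.93} = 1.476.
σ = (0.8713 − -0.09212)/(1.476 − (-1.227)) = 0.357.
μ = -0.09212 − (-1.227)·0.357 = 0.345.

μ ≈ 0.345, σ ≈ 0.357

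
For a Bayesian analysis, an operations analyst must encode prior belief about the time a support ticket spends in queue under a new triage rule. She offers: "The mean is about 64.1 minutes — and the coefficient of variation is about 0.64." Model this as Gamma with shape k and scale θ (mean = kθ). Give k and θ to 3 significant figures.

For Gamma(k, scale θ): mean = kθ, variance = kθ², so CV = 1/√k.
CV = 0.64, hence k = 1/CV² = 2.44.
Then θ = mean/k = 64.1/2.44 = 26.3.

k ≈ 2.44, θ ≈ 26.3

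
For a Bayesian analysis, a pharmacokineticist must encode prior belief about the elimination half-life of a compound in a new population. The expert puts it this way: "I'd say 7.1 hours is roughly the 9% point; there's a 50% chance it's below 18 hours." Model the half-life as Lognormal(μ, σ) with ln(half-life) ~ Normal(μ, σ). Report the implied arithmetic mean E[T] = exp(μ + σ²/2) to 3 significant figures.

If T ~ Lognormal(μ,σ) then ln T ~ Normal(μ,σ), so the p-quantile of ln T is μ + z_p·σ.
ln(7.1) = 1.96 and ln(18) = 2.89; z_{0.09} = -1.341, z_{0.5} = 0.
σ = (2.89 − 1.96)/(0 − (-1.341)) = 0.694.
μ = 1.96 − (-1.341)·0.694 = 2.890.
E[T] = exp(μ + σ²/2) = exp(2.890 + 0.2407) = 22.9 hours.

E[T] ≈ 22.9 hours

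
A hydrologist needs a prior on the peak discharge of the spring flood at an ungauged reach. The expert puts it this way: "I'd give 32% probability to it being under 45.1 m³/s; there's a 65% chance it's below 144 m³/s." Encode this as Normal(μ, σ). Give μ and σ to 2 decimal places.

The p-quantile of Normal(μ,σ) is μ + z_p·σ, with z_{0.32} = -0.4677 and z_{0.65} = 0.3853.
Eliminate σ: μ = (z₂·x₁ − z₁·x₂)/(z₂ − z₁) = (0.3853·45.1 − (-0.4677)·144)/0.853 = 99.33.
Then σ = (x₂ − x₁)/(z₂ − z₁) = (144 − 45.1)/0.853 = 115.94.

μ = 99.33, σ = 115.94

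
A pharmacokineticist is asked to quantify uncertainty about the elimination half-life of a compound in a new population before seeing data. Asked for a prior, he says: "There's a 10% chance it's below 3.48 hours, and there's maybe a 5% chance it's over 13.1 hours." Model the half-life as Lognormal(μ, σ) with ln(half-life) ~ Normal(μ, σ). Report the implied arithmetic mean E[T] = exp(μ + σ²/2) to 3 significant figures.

If T ~ Lognormal(μ,σ) then ln T ~ Normal(μ,σ), so the p-quantile of ln T is μ + z_p·σ.
ln(3.48) = 1.247 and ln(13.1) = 2.573; z_{0.1} = -1.282, z_{0.95} = 1.645.
σ = (2.573 − 1.247)/(1.645 − (-1.282)) = 0.453.
μ = 1.247 − (-1.282)·0.453 = 1.828.
E[T] = exp(μ + σ²/2) = exp(1.828 + 0.1026) = 6.89 hours.

E[T] ≈ 6.89 hours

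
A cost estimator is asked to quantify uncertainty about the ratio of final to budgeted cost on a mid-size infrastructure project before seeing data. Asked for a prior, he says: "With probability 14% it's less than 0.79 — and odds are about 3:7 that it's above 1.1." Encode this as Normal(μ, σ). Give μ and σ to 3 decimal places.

For Normal(μ,σ), the p-quantile is μ + z_p·σ. Here z_{0.14} = -1.08, z_{0.7} = 0.5244.
So 0.79 = μ − 1.08σ and 1.1 = μ + 0.5244σ.
Subtracting: σ = (1.1 − 0.79)/(0.5244 − (-1.08)) = 0.193.
Then μ = 0.79 − (-1.08)·0.193 = 0.999.

μ = 0.999, σ = 0.193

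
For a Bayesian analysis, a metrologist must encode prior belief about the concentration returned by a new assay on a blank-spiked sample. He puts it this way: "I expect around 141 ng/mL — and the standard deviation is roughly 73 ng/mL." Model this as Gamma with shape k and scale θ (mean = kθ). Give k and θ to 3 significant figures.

k ≈ 3.73, θ ≈ 37.8

For Gamma(k, scale θ): mean = kθ, variance = kθ², so CV = 1/√k.
CV = SD/mean = 73/141 = 0.5177, hence k = 1/CV² = 3.73.
Then θ = mean/k = 141/3.73 = 37.8.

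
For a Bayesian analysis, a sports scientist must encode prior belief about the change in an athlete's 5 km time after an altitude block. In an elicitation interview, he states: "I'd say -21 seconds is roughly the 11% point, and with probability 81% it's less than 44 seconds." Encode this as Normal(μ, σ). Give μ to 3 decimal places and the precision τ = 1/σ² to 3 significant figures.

The p-quantile of Normal(μ,σ) is μ + z_p·σ, with z_{0.11} = -1.227 and z_{0.81} = 0.8779.
Eliminate σ: μ = (z₂·x₁ − z₁·x₂)/(z₂ − z₁) = (0.8779·-21 − (-1.227)·44)/2.104 = 16.884.
Then σ = (x₂ − x₁)/(z₂ − z₁) = (44 − -21)/2.104 = 30.887.
Precision τ = 1/σ² = 1/30.89² = 0.00105.

μ = 16.884, τ = 0.00105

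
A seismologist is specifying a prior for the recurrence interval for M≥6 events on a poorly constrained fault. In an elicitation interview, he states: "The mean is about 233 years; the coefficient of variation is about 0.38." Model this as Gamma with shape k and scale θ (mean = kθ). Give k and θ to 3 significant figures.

k ≈ 6.93, θ ≈ 33.6

For Gamma(k, scale θ): mean = kθ, variance = kθ², so CV = 1/√k.
CV = 0.38, hence k = 1/CV² = 6.93.
Then θ = mean/k = 233/6.93 = 33.6.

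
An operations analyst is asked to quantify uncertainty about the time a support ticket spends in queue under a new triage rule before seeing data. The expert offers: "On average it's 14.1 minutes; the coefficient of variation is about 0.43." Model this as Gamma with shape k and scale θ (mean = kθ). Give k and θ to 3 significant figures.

k ≈ 5.41, θ ≈ 2.61

For Gamma(k, scale θ): mean = kθ, variance = kθ², so CV = 1/√k.
CV = 0.43, hence k = 1/CV² = 5.41.
Then θ = mean/k = 14.1/5.41 = 2.61.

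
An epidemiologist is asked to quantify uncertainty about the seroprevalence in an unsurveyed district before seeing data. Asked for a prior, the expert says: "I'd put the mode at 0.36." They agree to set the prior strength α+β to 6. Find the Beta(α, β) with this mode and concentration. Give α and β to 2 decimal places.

α = 2.44, β = 3.56

For α,β > 1 the Beta mode is (α−1)/(α+β−2). With α+β = 6, the mode is (α−1)/4.
Set (α−1)/4 = 0.36 → α = 1 + 0.36·4 = 2.44.
β = 6 − α = 3.56.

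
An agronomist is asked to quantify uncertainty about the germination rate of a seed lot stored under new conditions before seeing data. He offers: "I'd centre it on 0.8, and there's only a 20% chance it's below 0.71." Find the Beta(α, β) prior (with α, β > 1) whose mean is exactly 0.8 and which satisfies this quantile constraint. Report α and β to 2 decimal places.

α ≈ 9.63, β ≈ 2.41

With mean 0.8 fixed, write α = 0.8s, β = 0.2s where s = α+β.
Need P(θ < 0.71) = 0.2 under Beta(0.8s, 0.2s). Normal approximation: (q−m)/√(m(1−m)/s) ≈ z_{0.2} = -0.842, so s ≈ 0.8·0.2·(-0.842)²/(0.71−0.8)² = 14.0.
At s = 14.0: P(θ<0.71) ≈ 0.187. Adjusting to match 0.2 gives s ≈ 12.04.
So α = 0.8·12.04 ≈ 9.63, β = 0.2·12.04 ≈ 2.41.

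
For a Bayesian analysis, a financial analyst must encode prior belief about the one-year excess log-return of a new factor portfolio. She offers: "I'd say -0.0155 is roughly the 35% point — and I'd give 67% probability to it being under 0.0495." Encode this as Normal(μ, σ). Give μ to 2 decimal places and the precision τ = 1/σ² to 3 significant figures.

μ = 0.01, τ = 161

The p-quantile of Normal(μ,σ) is μ + z_p·σ, with z_{0.35} = -0.3853 and z_{0.67} = 0.4399.
Eliminate σ: μ = (z₂·x₁ − z₁·x₂)/(z₂ − z₁) = (0.4399·-0.0155 − (-0.3853)·0.0495)/0.8252 = 0.01.
Then σ = (x₂ − x₁)/(z₂ − z₁) = (0.0495 − -0.0155)/0.8252 = 0.08.
Precision τ = 1/σ² = 1/0.07877² = 161.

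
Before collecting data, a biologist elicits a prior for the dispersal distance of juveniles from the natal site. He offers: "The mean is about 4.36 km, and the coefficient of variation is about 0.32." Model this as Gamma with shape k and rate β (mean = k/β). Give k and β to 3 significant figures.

For Gamma(k, rate β): mean = k/β, variance = k/β², so CV = 1/√k.
CV = 0.32, hence k = 1/CV² = 9.77.
Then β = k/mean = 9.77/4.36 = 2.24.

k ≈ 9.77, β ≈ 2.24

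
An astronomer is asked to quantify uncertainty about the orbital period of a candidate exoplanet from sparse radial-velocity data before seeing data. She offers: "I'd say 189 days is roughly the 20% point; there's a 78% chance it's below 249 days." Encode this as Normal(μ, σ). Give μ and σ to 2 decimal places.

μ = 220.29, σ = 37.18

The p-quantile of Normal(μ,σ) is μ + z_p·σ, with z_{0.2} = -0.8416 and z_{0.78} = 0.7722.
Eliminate σ: μ = (z₂·x₁ − z₁·x₂)/(z₂ − z₁) = (0.7722·189 − (-0.8416)·249)/1.614 = 220.29.
Then σ = (x₂ − x₁)/(z₂ − z₁) = (249 − 189)/1.614 = 37.18.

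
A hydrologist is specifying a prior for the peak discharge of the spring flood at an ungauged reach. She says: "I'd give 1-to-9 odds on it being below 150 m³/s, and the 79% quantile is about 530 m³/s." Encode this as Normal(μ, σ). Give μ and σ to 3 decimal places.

μ = 383.236, σ = 181.995

For Normal(μ,σ), the p-quantile is μ + z_p·σ. Here z_{0.1} = -1.282, z_{0.79} = 0.8064.
So 150 = μ − 1.282σ and 530 = μ + 0.8064σ.
Subtracting: σ = (530 − 150)/(0.8064 − (-1.282)) = 181.995.
Then μ = 150 − (-1.282)·181.995 = 383.236.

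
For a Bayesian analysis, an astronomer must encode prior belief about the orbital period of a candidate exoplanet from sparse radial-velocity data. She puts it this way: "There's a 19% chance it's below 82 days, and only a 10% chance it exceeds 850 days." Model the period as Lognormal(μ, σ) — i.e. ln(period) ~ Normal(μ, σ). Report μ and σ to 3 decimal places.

If T ~ Lognormal(μ,σ) then ln T ~ Normal(μ,σ), so the p-quantile of ln T is μ + z_p·σ.
ln(82) = 4.407 and ln(850) = 6.745; z_{0.19} = -0.8779, z_{0.9} = 1.282.
σ = (6.745 − 4.407)/(1.282 − (-0.8779)) = 1.083.
μ = 4.407 − (-0.8779)·1.083 = 5.357.

μ ≈ 5.357, σ ≈ 1.083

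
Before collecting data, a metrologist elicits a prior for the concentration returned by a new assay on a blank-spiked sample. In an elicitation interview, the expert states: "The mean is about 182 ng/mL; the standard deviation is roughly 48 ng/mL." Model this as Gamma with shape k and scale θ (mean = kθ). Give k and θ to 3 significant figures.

For Gamma(k, scale θ): mean = kθ, variance = kθ², so CV = 1/√k.
CV = SD/mean = 48/182 = 0.2637, hence k = 1/CV² = 14.4.
Then θ = mean/k = 182/14.4 = 12.7.

k ≈ 14.4, θ ≈ 12.7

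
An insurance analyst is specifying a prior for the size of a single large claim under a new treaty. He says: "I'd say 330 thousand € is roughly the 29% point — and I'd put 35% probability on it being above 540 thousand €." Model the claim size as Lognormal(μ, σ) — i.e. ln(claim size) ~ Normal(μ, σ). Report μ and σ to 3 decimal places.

μ ≈ 6.089, σ ≈ 0.525

If T ~ Lognormal(μ,σ) then ln T ~ Normal(μ,σ), so the p-quantile of ln T is μ + z_p·σ.
ln(330) = 5.799 and ln(540) = 6.292; z_{0.29} = -0.5534, z_{0.65} = 0.3853.
σ = (6.292 − 5.799)/(0.3853 − (-0.5534)) = 0.525.
μ = 5.799 − (-0.5534)·0.525 = 6.089.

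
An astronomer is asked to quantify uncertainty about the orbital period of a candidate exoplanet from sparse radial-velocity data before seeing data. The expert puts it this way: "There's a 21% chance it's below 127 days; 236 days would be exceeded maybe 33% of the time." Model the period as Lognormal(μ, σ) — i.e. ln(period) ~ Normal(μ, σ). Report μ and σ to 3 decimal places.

μ ≈ 5.245, σ ≈ 0.497

If T ~ Lognormal(μ,σ) then ln T ~ Normal(μ,σ), so the p-quantile of ln T is μ + z_p·σ.
ln(127) = 4.844 and ln(236) = 5.464; z_{0.21} = -0.8064, z_{0.67} = 0.4399.
σ = (5.464 − 4.844)/(0.4399 − (-0.8064)) = 0.497.
μ = 4.844 − (-0.8064)·0.497 = 5.245.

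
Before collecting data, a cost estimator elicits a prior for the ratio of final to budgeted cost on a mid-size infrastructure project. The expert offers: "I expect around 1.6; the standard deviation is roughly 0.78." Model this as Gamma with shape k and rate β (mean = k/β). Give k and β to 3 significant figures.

k ≈ 4.21, β ≈ 2.63

For Gamma(k, rate β): mean = k/β, variance = k/β², so CV = 1/√k.
CV = SD/mean = 0.78/1.6 = 0.4875, hence k = 1/CV² = 4.21.
Then β = k/mean = 4.21/1.6 = 2.63.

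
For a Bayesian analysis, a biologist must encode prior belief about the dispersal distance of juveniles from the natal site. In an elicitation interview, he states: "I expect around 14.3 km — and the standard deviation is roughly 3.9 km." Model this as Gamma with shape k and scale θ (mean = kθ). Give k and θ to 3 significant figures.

For Gamma(k, scale θ): mean = kθ, variance = kθ², so CV = 1/√k.
CV = SD/mean = 3.9/14.3 = 0.2727, hence k = 1/CV² = 13.4.
Then θ = mean/k = 14.3/13.4 = 1.06.

k ≈ 13.4, θ ≈ 1.06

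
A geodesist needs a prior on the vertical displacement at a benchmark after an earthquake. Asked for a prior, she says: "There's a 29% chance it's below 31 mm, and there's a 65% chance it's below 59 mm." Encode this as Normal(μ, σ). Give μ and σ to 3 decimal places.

For Normal(μ,σ), the p-quantile is μ + z_p·σ. Here z_{0.29} = -0.5534, z_{0.65} = 0.3853.
So 31 = μ − 0.5534σ and 59 = μ + 0.3853σ.
Subtracting: σ = (59 − 31)/(0.3853 − (-0.5534)) = 29.828.
Then μ = 31 − (-0.5534)·29.828 = 47.507.

μ = 47.507, σ = 29.828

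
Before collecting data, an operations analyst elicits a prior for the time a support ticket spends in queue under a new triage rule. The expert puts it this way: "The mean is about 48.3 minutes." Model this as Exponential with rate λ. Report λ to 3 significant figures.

λ ≈ 0.0207

Exponential mean = 1/λ, so λ = 1/48.3 = 0.0207.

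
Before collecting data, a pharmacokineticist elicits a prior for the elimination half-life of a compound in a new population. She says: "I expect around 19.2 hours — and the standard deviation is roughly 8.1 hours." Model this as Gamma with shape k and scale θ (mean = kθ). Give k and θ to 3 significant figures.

For Gamma(k, scale θ): mean = kθ, variance = kθ², so CV = 1/√k.
CV = SD/mean = 8.1/19.2 = 0.4219, hence k = 1/CV² = 5.62.
Then θ = mean/k = 19.2/5.62 = 3.42.

k ≈ 5.62, θ ≈ 3.42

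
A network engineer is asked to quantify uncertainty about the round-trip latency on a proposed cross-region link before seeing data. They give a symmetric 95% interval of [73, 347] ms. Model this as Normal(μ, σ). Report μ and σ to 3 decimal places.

μ = 210.000, σ = 69.899

A symmetric 95% interval runs μ ± z·σ with z = 1.96.
Half-width = 137, so σ = 137/1.96 = 69.899.
μ is the interval midpoint, 210.000.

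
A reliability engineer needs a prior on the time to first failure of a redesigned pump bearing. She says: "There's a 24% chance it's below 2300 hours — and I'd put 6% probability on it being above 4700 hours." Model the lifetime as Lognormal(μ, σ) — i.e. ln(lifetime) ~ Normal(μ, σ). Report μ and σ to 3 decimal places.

If T ~ Lognormal(μ,σ) then ln T ~ Normal(μ,σ), so the p-quantile of ln T is μ + z_p·σ.
ln(2300) = 7.741 and ln(4700) = 8.455; z_{0.24} = -0.7063, z_{0.94} = 1.555.
σ = (8.455 − 7.741)/(1.555 − (-0.7063)) = 0.316.
μ = 7.741 − (-0.7063)·0.316 = 7.964.

μ ≈ 7.964, σ ≈ 0.316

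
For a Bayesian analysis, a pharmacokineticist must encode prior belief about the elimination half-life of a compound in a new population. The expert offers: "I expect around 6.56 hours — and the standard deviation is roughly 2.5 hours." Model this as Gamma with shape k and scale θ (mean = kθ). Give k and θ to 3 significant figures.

For Gamma(k, scale θ): mean = kθ, variance = kθ², so CV = 1/√k.
CV = SD/mean = 2.5/6.56 = 0.3811, hence k = 1/CV² = 6.89.
Then θ = mean/k = 6.56/6.89 = 0.953.

k ≈ 6.89, θ ≈ 0.953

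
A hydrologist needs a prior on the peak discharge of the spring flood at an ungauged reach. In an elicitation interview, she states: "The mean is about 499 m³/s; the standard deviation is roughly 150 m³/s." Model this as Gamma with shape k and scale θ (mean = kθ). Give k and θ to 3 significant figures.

For Gamma(k, scale θ): mean = kθ, variance = kθ², so CV = 1/√k.
CV = SD/mean = 150/499 = 0.3006, hence k = 1/CV² = 11.1.
Then θ = mean/k = 499/11.1 = 45.1.

k ≈ 11.1, θ ≈ 45.1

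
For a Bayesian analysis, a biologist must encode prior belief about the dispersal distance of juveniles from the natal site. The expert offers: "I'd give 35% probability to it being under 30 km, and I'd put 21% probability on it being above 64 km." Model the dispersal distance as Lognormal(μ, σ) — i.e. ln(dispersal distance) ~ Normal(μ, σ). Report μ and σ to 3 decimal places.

μ ≈ 3.646, σ ≈ 0.636

If T ~ Lognormal(μ,σ) then ln T ~ Normal(μ,σ), so the p-quantile of ln T is μ + z_p·σ.
ln(30) = 3.401 and ln(64) = 4.159; z_{0.35} = -0.3853, z_{0.79} = 0.8064.
σ = (4.159 − 3.401)/(0.8064 − (-0.3853)) = 0.636.
μ = 3.401 − (-0.3853)·0.636 = 3.646.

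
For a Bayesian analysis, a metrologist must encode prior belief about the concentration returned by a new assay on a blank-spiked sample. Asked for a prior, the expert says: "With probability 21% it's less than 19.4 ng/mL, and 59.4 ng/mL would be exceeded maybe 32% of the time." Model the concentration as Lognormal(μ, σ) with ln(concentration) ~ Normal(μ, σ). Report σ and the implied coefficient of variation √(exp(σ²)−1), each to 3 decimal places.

If T ~ Lognormal(μ,σ) then ln T ~ Normal(μ,σ), so the p-quantile of ln T is μ + z_p·σ.
ln(19.4) = 2.965 and ln(59.4) = 4.084; z_{0.21} = -0.8064, z_{0.68} = 0.4677.
σ = (4.084 − 2.965)/(0.4677 − (-0.8064)) = 0.878.
μ = 2.965 − (-0.8064)·0.878 = 3.674.
CV = √(exp(σ²)−1) = √(exp(0.7714)−1) = 1.078.

σ ≈ 0.878, CV ≈ 1.078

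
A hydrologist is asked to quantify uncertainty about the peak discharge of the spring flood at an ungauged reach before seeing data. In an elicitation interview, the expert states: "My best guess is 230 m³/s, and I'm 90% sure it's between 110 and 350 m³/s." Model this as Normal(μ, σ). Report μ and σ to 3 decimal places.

A symmetric 90% interval runs μ ± z·σ with z = 1.645.
Half-width = 120, so σ = 120/1.645 = 72.955.
μ is the stated best guess, 230.000.

μ = 230.000, σ = 72.955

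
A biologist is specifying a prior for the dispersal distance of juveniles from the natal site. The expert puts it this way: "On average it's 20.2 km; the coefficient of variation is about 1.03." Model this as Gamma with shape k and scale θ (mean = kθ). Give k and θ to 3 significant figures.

For Gamma(k, scale θ): mean = kθ, variance = kθ², so CV = 1/√k.
CV = 1.03, hence k = 1/CV² = 0.943.
Then θ = mean/k = 20.2/0.943 = 21.4.

k ≈ 0.943, θ ≈ 21.4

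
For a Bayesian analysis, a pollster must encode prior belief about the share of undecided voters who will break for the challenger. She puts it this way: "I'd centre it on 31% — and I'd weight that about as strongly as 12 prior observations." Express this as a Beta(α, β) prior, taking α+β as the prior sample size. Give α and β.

Under the effective-sample-size interpretation, Beta(α, β) has prior mean α/(α+β) and prior sample size α+β.
So α+β = 12 and α/(α+β) = 0.31, giving α = 0.31·12 = 3.72 and β = 12 − 3.72 = 8.28.

α = 3.72, β = 8.28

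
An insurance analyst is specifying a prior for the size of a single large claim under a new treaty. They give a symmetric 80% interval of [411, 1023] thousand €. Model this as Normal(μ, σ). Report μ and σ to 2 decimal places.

A symmetric 80% interval runs μ ± z·σ with z = 1.282.
Half-width = 306, so σ = 306/1.282 = 238.77.
μ is the interval midpoint, 717.00.

μ = 717.00, σ = 238.77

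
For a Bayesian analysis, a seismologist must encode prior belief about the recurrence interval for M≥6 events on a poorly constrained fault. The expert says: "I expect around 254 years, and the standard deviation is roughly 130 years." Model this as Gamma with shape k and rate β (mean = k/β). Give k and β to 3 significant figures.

k ≈ 3.82, β ≈ 0.015

For Gamma(k, rate β): mean = k/β, variance = k/β², so CV = 1/√k.
CV = SD/mean = 130/254 = 0.5118, hence k = 1/CV² = 3.82.
Then β = k/mean = 3.82/254 = 0.015.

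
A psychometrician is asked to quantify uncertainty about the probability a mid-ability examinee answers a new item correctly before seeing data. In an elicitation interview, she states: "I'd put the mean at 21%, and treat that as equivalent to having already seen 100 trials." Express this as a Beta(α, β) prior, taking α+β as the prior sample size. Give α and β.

Under the effective-sample-size interpretation, Beta(α, β) has prior mean α/(α+β) and prior sample size α+β.
So α+β = 100 and α/(α+β) = 0.21, giving α = 0.21·100 = 21 and β = 100 − 21 = 79.

α = 21, β = 79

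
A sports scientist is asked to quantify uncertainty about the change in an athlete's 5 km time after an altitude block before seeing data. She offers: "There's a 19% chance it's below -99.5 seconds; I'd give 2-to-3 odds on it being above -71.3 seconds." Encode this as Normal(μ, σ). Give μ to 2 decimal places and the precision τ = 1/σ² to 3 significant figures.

μ = -77.62, τ = 0.00161

For Normal(μ,σ), the p-quantile is μ + z_p·σ. Here z_{0.19} = -0.8779, z_{0.6} = 0.2533.
So -99.5 = μ − 0.8779σ and -71.3 = μ + 0.2533σ.
Subtracting: σ = (-71.3 − -99.5)/(0.2533 − (-0.8779)) = 24.93.
Then μ = -99.5 − (-0.8779)·24.93 = -77.62.
Precision τ = 1/σ² = 1/24.93² = 0.00161.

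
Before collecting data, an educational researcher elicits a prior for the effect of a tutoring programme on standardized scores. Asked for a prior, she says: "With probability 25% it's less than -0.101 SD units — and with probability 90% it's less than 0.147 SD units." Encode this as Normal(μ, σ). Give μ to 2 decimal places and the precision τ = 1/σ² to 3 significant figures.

For Normal(μ,σ), the p-quantile is μ + z_p·σ. Here z_{0.25} = -0.6745, z_{0.9} = 1.282.
So -0.101 = μ − 0.6745σ and 0.147 = μ + 1.282σ.
Subtracting: σ = (0.147 − -0.101)/(1.282 − (-0.6745)) = 0.13.
Then μ = -0.101 − (-0.6745)·0.13 = -0.02.
Precision τ = 1/σ² = 1/0.1268² = 62.2.

μ = -0.02, τ = 62.2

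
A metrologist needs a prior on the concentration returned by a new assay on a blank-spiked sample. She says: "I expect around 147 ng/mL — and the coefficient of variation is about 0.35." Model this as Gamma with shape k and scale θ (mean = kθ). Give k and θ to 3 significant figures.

For Gamma(k, scale θ): mean = kθ, variance = kθ², so CV = 1/√k.
CV = 0.35, hence k = 1/CV² = 8.16.
Then θ = mean/k = 147/8.16 = 18.

k ≈ 8.16, θ ≈ 18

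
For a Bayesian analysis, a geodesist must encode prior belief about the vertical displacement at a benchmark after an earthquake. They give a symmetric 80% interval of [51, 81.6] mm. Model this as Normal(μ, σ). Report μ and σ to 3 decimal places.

A symmetric 80% interval runs μ ± z·σ with z = 1.282.
Half-width = 15.3, so σ = 15.3/1.282 = 11.939.
μ is the interval midpoint, 66.300.

μ = 66.300, σ = 11.939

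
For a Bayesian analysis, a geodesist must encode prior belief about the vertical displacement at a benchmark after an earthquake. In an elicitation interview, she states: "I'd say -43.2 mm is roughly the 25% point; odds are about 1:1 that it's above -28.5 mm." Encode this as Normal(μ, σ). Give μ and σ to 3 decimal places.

The p-quantile of Normal(μ,σ) is μ + z_p·σ, with z_{0.25} = -0.6745 and z_{0.5} = 0.
Eliminate σ: μ = (z₂·x₁ − z₁·x₂)/(z₂ − z₁) = (0·-43.2 − (-0.6745)·-28.5)/0.6745 = -28.500.
Then σ = (x₂ − x₁)/(z₂ − z₁) = (-28.5 − -43.2)/0.6745 = 21.794.

μ = -28.500, σ = 21.794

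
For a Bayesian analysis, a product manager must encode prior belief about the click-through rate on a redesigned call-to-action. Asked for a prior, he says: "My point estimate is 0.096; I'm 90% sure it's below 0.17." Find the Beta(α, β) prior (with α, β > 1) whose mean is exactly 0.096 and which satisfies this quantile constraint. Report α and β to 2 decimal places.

With mean 0.096 fixed, write α = 0.096s, β = 0.904s where s = α+β.
Need P(θ < 0.17) = 0.9 under Beta(0.096s, 0.904s). Normal approximation: (q−m)/√(m(1−m)/s) ≈ z_{0.9} = 1.28, so s ≈ 0.096·0.904·(1.28)²/(0.17−0.096)² = 26.0.
At s = 26.0: P(θ<0.17) ≈ 0.893. Adjusting to match 0.9 gives s ≈ 28.38.
So α = 0.096·28.38 ≈ 2.72, β = 0.904·28.38 ≈ 25.66.

α ≈ 2.72, β ≈ 25.66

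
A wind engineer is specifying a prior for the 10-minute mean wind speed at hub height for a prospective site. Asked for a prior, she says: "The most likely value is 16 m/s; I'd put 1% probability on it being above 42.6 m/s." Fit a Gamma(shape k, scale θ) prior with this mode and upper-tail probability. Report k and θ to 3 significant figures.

Gamma(k,θ) with k>1 has mode (k−1)θ, so θ = 16/(k−1).
Need P(X < 42.6) = 0.99 with θ tied to k this way. Start at k = 2, θ = 16: P(X<42.6) ≈ 0.744.
Too low — raise k to concentrate. Iterating converges to k ≈ 5.83.
Then θ = 16/(5.83−1) ≈ 3.31.

k ≈ 5.83, θ ≈ 3.31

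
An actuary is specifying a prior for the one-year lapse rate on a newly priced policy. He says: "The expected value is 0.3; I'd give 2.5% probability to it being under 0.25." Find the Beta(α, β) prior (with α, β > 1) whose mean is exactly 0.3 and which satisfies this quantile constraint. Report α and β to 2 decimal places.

With mean 0.3 fixed, write α = 0.3s, β = 0.7s where s = α+β.
Need P(θ < 0.25) = 0.025 under Beta(0.3s, 0.7s). Normal approximation: (q−m)/√(m(1−m)/s) ≈ z_{0.025} = -1.96, so s ≈ 0.3·0.7·(-1.96)²/(0.25−0.3)² = 322.7.
At s = 322.7: P(θ<0.25) ≈ 0.022. Adjusting to match 0.025 gives s ≈ 305.70.
So α = 0.3·305.70 ≈ 91.71, β = 0.7·305.70 ≈ 213.99.

α ≈ 91.71, β ≈ 213.99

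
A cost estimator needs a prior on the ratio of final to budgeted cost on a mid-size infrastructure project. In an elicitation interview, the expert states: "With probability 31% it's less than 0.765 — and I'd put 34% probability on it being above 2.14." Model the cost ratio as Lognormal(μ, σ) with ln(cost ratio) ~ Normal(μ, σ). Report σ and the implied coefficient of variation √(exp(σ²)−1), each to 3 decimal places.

σ ≈ 1.133, CV ≈ 1.614

If T ~ Lognormal(μ,σ) then ln T ~ Normal(μ,σ), so the p-quantile of ln T is μ + z_p·σ.
ln(0.765) = -0.2679 and ln(2.14) = 0.7608; z_{0.31} = -0.4959, z_{0.66} = 0.4125.
σ = (0.7608 − -0.2679)/(0.4125 − (-0.4959)) = 1.133.
μ = -0.2679 − (-0.4959)·1.133 = 0.294.
CV = √(exp(σ²)−1) = √(exp(1.2826)−1) = 1.614.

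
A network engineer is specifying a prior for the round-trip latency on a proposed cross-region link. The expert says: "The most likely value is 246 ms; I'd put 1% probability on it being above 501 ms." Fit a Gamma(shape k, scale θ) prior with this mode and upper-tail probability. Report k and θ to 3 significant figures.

Gamma(k,θ) with k>1 has mode (k−1)θ, so θ = 246/(k−1).
Need P(X < 501) = 0.99 with θ tied to k this way. Start at k = 2, θ = 246: P(X<501) ≈ 0.604.
Too low — raise k to concentrate. Iterating converges to k ≈ 10.7.
Then θ = 246/(10.7−1) ≈ 25.4.

k ≈ 10.7, θ ≈ 25.4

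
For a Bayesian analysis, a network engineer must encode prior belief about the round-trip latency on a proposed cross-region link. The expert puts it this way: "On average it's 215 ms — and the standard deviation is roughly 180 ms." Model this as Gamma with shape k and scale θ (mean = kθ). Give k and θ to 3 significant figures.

k ≈ 1.43, θ ≈ 151

For Gamma(k, scale θ): mean = kθ, variance = kθ², so CV = 1/√k.
CV = SD/mean = 180/215 = 0.8372, hence k = 1/CV² = 1.43.
Then θ = mean/k = 215/1.43 = 151.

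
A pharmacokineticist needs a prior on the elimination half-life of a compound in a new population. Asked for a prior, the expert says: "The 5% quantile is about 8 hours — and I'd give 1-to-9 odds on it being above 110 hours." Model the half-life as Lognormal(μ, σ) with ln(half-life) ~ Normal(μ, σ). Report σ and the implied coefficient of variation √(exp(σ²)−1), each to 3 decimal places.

σ ≈ 0.896, CV ≈ 1.109

If T ~ Lognormal(μ,σ) then ln T ~ Normal(μ,σ), so the p-quantile of ln T is μ + z_p·σ.
ln(8) = 2.079 and ln(110) = 4.7; z_{0.05} = -1.645, z_{0.9} = 1.282.
σ = (4.7 − 2.079)/(1.282 − (-1.645)) = 0.896.
μ = 2.079 − (-1.645)·0.896 = 3.553.
CV = √(exp(σ²)−1) = √(exp(0.8022)−1) = 1.109.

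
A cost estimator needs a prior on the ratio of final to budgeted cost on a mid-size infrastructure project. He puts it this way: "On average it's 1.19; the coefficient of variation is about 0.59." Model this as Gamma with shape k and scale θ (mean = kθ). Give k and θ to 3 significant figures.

k ≈ 2.87, θ ≈ 0.414

For Gamma(k, scale θ): mean = kθ, variance = kθ², so CV = 1/√k.
CV = 0.59, hence k = 1/CV² = 2.87.
Then θ = mean/k = 1.19/2.87 = 0.414.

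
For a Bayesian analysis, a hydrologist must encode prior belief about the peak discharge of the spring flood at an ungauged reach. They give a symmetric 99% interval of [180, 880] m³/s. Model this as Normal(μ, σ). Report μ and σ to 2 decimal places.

A symmetric 99% interval runs μ ± z·σ with z = 2.576.
Half-width = 350, so σ = 350/2.576 = 135.88.
μ is the interval midpoint, 530.00.

μ = 530.00, σ = 135.88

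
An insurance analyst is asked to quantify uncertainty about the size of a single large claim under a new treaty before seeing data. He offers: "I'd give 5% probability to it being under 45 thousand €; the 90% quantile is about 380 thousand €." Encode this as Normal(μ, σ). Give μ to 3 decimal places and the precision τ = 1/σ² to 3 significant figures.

For Normal(μ,σ), the p-quantile is μ + z_p·σ. Here z_{0.05} = -1.645, z_{0.9} = 1.282.
So 45 = μ − 1.645σ and 380 = μ + 1.282σ.
Subtracting: σ = (380 − 45)/(1.282 − (-1.645)) = 114.475.
Then μ = 45 − (-1.645)·114.475 = 233.294.
Precision τ = 1/σ² = 1/114.5² = 7.63e-05.

μ = 233.294, τ = 7.63e-05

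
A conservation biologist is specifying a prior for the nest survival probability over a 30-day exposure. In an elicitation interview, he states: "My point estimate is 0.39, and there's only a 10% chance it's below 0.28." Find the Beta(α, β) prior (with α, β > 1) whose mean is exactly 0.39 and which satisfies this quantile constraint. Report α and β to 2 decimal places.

With mean 0.39 fixed, write α = 0.39s, β = 0.61s where s = α+β.
Need P(θ < 0.28) = 0.1 under Beta(0.39s, 0.61s). Normal approximation: (q−m)/√(m(1−m)/s) ≈ z_{0.1} = -1.28, so s ≈ 0.39·0.61·(-1.28)²/(0.28−0.39)² = 32.3.
At s = 32.3: P(θ<0.28) ≈ 0.095. Adjusting to match 0.1 gives s ≈ 30.98.
So α = 0.39·30.98 ≈ 12.08, β = 0.61·30.98 ≈ 18.90.

α ≈ 12.08, β ≈ 18.90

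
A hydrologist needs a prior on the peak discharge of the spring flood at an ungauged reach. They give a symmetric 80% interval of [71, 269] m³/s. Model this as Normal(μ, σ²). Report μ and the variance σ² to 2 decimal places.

μ = 170.00, σ² = 5967.58

A symmetric 80% interval runs μ ± z·σ with z = 1.282.
Half-width = 99, so σ = 99/1.282 = 77.250 and σ² = 5967.58.
μ is the interval midpoint, 170.00.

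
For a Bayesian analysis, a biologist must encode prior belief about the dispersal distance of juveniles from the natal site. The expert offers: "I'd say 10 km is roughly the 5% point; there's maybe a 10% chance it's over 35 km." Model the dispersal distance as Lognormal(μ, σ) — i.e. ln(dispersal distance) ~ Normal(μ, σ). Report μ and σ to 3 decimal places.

If T ~ Lognormal(μ,σ) then ln T ~ Normal(μ,σ), so the p-quantile of ln T is μ + z_p·σ.
ln(10) = 2.303 and ln(35) = 3.555; z_{0.05} = -1.645, z_{0.9} = 1.282.
σ = (3.555 − 2.303)/(1.282 − (-1.645)) = 0.428.
μ = 2.303 − (-1.645)·0.428 = 3.007.

μ ≈ 3.007, σ ≈ 0.428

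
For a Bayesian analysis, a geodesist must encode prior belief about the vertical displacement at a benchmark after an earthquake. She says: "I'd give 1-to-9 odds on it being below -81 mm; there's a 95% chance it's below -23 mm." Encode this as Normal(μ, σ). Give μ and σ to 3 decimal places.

For Normal(μ,σ), the p-quantile is μ + z_p·σ. Here z_{0.1} = -1.282, z_{0.95} = 1.645.
So -81 = μ − 1.282σ and -23 = μ + 1.645σ.
Subtracting: σ = (-23 − -81)/(1.645 − (-1.282)) = 19.820.
Then μ = -81 − (-1.282)·19.820 = -55.600.

μ = -55.600, σ = 19.820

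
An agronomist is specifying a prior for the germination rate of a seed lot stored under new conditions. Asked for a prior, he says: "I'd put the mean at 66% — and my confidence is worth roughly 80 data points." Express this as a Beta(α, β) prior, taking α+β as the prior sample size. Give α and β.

Under the effective-sample-size interpretation, Beta(α, β) has prior mean α/(α+β) and prior sample size α+β.
So α+β = 80 and α/(α+β) = 0.66, giving α = 0.66·80 = 52.8 and β = 80 − 52.8 = 27.2.

α = 52.8, β = 27.2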